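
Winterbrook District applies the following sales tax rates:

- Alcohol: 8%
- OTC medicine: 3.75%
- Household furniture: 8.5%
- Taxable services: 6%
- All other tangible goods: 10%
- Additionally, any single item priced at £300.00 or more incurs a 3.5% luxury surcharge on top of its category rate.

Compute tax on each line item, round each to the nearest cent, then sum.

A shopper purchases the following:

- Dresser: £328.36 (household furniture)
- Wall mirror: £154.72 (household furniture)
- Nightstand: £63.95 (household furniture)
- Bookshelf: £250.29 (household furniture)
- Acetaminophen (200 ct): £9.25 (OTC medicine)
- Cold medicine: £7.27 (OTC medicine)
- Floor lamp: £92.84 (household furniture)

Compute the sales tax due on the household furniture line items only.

Dresser £328.36: household furniture → 8.5% + 3.5% surcharge = 12% → £39.40
Wall mirror £154.72: household furniture → 8.5% → £13.15
Nightstand £63.95: household furniture → 8.5% → £5.44
Bookshelf £250.29: household furniture → 8.5% → £21.27
Floor lamp £92.84: household furniture → 8.5% → £7.89
Tax on household furniture = £39.40 + £13.15 + £5.44 + £21.27 + £7.89 = £87.15

£87.15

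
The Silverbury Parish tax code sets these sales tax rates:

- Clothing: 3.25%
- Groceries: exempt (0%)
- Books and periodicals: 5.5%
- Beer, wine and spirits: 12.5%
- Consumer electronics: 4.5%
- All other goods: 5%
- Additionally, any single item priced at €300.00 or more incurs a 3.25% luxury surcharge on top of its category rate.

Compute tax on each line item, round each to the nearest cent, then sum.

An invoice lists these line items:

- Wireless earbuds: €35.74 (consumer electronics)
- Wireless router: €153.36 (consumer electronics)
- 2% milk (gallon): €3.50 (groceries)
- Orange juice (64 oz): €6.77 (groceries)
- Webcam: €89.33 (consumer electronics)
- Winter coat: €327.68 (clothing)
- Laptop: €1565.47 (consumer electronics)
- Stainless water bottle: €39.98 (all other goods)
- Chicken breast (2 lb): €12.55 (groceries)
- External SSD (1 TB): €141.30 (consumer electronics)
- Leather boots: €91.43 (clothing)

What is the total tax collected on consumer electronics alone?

€140.21

Wireless earbuds €35.74: consumer electronics → 4.5% → €1.61
Wireless router €153.36: consumer electronics → 4.5% → €6.90
Webcam €89.33: consumer electronics → 4.5% → €4.02
Laptop €1565.47: consumer electronics → 4.5% + 3.25% surcharge = 7.75% → €121.32
External SSD (1 TB) €141.30: consumer electronics → 4.5% → €6.36
Tax on consumer electronics = €1.61 + €6.90 + €4.02 + €121.32 + €6.36 = €140.21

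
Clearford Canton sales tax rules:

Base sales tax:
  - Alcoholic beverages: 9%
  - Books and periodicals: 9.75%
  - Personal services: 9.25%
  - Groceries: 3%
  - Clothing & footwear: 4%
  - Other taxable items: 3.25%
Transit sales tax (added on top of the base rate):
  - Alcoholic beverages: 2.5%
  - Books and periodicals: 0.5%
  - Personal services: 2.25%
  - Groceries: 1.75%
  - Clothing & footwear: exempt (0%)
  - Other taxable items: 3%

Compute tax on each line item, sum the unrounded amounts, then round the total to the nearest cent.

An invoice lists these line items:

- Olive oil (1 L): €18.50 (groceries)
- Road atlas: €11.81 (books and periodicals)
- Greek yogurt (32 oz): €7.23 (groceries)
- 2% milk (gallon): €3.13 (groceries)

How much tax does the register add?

Olive oil (1 L) €18.50: groceries → 3% + 1.75% transit = 4.75% → €0.87875
Road atlas €11.81: books and periodicals → 9.75% + 0.5% transit = 10.25% → €1.210525
Greek yogurt (32 oz) €7.23: groceries → 3% + 1.75% transit = 4.75% → €0.343425
2% milk (gallon) €3.13: groceries → 3% + 1.75% transit = 4.75% → €0.148675
Unrounded tax sum = €2.581375 → €2.58

€2.58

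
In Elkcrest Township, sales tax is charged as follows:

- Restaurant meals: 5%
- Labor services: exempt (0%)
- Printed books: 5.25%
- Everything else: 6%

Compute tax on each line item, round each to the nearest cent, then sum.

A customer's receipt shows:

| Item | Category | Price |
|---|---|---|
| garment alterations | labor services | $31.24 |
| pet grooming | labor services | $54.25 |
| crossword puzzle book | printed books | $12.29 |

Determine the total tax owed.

$0.65

Garment alterations $31.24: labor services → 0% → $0.00
Pet grooming $54.25: labor services → 0% → $0.00
Crossword puzzle book $12.29: printed books → 5.25% → $0.65
Total tax = $0.65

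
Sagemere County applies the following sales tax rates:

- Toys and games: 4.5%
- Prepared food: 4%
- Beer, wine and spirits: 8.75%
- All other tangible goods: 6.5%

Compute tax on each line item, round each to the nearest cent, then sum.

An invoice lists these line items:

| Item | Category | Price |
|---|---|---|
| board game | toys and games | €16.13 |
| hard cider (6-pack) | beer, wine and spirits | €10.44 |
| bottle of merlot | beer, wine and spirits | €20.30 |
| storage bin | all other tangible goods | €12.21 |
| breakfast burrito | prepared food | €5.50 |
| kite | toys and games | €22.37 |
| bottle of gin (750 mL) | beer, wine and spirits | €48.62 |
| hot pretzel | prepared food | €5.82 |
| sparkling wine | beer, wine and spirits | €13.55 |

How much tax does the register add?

Board game €16.13: toys and games → 4.5% → €0.73
Hard cider (6-pack) €10.44: beer, wine and spirits → 8.75% → €0.91
Bottle of merlot €20.30: beer, wine and spirits → 8.75% → €1.78
Storage bin €12.21: all other tangible goods → 6.5% → €0.79
Breakfast burrito €5.50: prepared food → 4% → €0.22
Kite €22.37: toys and games → 4.5% → €1.01
Bottle of gin (750 mL) €48.62: beer, wine and spirits → 8.75% → €4.25
Hot pretzel €5.82: prepared food → 4% → €0.23
Sparkling wine €13.55: beer, wine and spirits → 8.75% → €1.19
Total tax = €0.73 + €0.91 + €1.78 + €0.79 + €0.22 + €1.01 + €4.25 + €0.23 + €1.19 = €11.11

€11.11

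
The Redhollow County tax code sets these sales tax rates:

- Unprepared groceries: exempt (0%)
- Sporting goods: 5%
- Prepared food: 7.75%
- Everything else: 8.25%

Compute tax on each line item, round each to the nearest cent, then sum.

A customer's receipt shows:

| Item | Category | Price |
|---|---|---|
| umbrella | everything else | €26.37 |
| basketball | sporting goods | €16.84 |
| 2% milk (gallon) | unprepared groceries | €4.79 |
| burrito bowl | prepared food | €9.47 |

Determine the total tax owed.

Umbrella €26.37: everything else → 8.25% → €2.18
Basketball €16.84: sporting goods → 5% → €0.84
2% milk (gallon) €4.79: unprepared groceries → 0% → €0.00
Burrito bowl €9.47: prepared food → 7.75% → €0.73
Total tax = €2.18 + €0.84 + €0.73 = €3.75

€3.75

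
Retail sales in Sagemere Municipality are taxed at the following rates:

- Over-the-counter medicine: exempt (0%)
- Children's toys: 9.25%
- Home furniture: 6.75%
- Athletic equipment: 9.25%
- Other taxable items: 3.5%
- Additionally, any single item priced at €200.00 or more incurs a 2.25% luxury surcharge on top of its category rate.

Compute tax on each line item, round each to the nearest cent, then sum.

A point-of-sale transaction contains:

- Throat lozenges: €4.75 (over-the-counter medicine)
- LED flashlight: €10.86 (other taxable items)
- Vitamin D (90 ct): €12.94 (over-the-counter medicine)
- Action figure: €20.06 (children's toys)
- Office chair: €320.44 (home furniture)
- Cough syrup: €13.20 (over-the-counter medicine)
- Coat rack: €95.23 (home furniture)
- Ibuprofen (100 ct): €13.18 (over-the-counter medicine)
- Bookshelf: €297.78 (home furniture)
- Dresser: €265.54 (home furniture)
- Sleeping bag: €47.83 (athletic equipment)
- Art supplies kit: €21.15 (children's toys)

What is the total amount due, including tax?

Throat lozenges €4.75: over-the-counter medicine → 0% → €0.00
LED flashlight €10.86: other taxable items → 3.5% → €0.38
Vitamin D (90 ct) €12.94: over-the-counter medicine → 0% → €0.00
Action figure €20.06: children's toys → 9.25% → €1.86
Office chair €320.44: home furniture → 6.75% + 2.25% surcharge = 9% → €28.84
Cough syrup €13.20: over-the-counter medicine → 0% → €0.00
Coat rack €95.23: home furniture → 6.75% → €6.43
Ibuprofen (100 ct) €13.18: over-the-counter medicine → 0% → €0.00
Bookshelf €297.78: home furniture → 6.75% + 2.25% surcharge = 9% → €26.80
Dresser €265.54: home furniture → 6.75% + 2.25% surcharge = 9% → €23.90
Sleeping bag €47.83: athletic equipment → 9.25% → €4.42
Art supplies kit €21.15: children's toys → 9.25% → €1.96
Subtotal = €1122.96; tax = €94.59; total due = €1217.55

€1217.55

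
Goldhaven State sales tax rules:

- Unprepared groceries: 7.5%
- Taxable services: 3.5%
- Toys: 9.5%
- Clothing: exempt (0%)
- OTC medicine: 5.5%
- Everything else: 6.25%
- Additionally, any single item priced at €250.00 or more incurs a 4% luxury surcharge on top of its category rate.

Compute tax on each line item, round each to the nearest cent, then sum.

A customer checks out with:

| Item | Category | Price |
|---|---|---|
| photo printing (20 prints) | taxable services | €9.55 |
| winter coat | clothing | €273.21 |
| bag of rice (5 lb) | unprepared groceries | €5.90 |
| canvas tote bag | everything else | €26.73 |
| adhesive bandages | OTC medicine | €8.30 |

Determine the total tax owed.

Photo printing (20 prints) €9.55: taxable services → 3.5% → €0.33
Winter coat €273.21: clothing → 0% + 4% surcharge = 4% → €10.93
Bag of rice (5 lb) €5.90: unprepared groceries → 7.5% → €0.44
Canvas tote bag €26.73: everything else → 6.25% → €1.67
Adhesive bandages €8.30: OTC medicine → 5.5% → €0.46
Total tax = €0.33 + €10.93 + €0.44 + €1.67 + €0.46 = €13.83

€13.83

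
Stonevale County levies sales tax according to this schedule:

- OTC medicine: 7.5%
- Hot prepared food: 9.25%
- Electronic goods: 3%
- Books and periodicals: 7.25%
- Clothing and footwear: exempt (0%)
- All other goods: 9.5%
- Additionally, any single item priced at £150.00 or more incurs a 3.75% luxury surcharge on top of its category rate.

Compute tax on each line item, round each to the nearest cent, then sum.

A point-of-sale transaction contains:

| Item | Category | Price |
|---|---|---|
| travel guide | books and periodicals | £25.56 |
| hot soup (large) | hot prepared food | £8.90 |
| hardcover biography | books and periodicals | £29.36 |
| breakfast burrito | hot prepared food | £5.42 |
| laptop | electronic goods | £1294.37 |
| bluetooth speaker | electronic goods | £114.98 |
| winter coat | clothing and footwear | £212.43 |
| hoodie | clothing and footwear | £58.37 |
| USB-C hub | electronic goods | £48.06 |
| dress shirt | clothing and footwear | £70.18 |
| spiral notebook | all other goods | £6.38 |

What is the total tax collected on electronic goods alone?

£92.26

Laptop £1294.37: electronic goods → 3% + 3.75% surcharge = 6.75% → £87.37
Bluetooth speaker £114.98: electronic goods → 3% → £3.45
USB-C hub £48.06: electronic goods → 3% → £1.44
Tax on electronic goods = £87.37 + £3.45 + £1.44 = £92.26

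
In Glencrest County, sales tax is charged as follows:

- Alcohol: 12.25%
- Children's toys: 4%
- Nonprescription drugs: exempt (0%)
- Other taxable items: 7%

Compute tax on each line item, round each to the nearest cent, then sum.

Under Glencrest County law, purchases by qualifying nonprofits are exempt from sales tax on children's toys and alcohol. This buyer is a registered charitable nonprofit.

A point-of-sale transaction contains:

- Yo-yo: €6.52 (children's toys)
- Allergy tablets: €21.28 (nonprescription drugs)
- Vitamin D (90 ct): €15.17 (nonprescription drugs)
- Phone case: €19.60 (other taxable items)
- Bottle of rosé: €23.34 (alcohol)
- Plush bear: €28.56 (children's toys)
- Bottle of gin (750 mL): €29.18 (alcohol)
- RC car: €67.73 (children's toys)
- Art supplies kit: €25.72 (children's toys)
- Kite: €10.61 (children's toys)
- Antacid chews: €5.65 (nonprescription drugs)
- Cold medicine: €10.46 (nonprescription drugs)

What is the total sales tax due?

€1.37

Yo-yo €6.52: children's toys, buyer-exempt → 0% → €0.00
Allergy tablets €21.28: nonprescription drugs → 0% → €0.00
Vitamin D (90 ct) €15.17: nonprescription drugs → 0% → €0.00
Phone case €19.60: other taxable items → 7% → €1.37
Bottle of rosé €23.34: alcohol, buyer-exempt → 0% → €0.00
Plush bear €28.56: children's toys, buyer-exempt → 0% → €0.00
Bottle of gin (750 mL) €29.18: alcohol, buyer-exempt → 0% → €0.00
RC car €67.73: children's toys, buyer-exempt → 0% → €0.00
Art supplies kit €25.72: children's toys, buyer-exempt → 0% → €0.00
Kite €10.61: children's toys, buyer-exempt → 0% → €0.00
Antacid chews €5.65: nonprescription drugs → 0% → €0.00
Cold medicine €10.46: nonprescription drugs → 0% → €0.00
Total tax = €1.37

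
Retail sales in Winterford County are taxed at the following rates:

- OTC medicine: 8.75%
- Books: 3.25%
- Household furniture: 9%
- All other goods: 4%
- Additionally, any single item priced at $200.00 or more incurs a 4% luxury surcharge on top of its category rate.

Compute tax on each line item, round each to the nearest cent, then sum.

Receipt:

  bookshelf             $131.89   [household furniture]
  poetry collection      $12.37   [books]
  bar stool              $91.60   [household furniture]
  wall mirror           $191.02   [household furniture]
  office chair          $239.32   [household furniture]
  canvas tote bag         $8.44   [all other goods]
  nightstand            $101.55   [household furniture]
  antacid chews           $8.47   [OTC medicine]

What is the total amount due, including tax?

Bookshelf $131.89: household furniture → 9% → $11.87
Poetry collection $12.37: books → 3.25% → $0.40
Bar stool $91.60: household furniture → 9% → $8.24
Wall mirror $191.02: household furniture → 9% → $17.19
Office chair $239.32: household furniture → 9% + 4% surcharge = 13% → $31.11
Canvas tote bag $8.44: all other goods → 4% → $0.34
Nightstand $101.55: household furniture → 9% → $9.14
Antacid chews $8.47: OTC medicine → 8.75% → $0.74
Subtotal = $784.66; tax = $79.03; total due = $863.69

$863.69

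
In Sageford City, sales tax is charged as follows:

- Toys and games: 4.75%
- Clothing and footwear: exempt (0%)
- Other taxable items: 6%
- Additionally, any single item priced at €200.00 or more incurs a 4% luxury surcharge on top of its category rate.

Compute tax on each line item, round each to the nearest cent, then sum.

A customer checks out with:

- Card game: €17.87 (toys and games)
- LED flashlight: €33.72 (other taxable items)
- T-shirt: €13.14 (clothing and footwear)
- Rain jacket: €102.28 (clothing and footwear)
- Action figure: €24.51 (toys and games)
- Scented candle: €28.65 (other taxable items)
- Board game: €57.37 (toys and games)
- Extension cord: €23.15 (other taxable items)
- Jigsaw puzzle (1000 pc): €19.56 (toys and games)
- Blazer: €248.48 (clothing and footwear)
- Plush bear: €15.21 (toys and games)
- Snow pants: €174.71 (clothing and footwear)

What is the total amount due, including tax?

€780.11

Card game €17.87: toys and games → 4.75% → €0.85
LED flashlight €33.72: other taxable items → 6% → €2.02
T-shirt €13.14: clothing and footwear → 0% → €0.00
Rain jacket €102.28: clothing and footwear → 0% → €0.00
Action figure €24.51: toys and games → 4.75% → €1.16
Scented candle €28.65: other taxable items → 6% → €1.72
Board game €57.37: toys and games → 4.75% → €2.73
Extension cord €23.15: other taxable items → 6% → €1.39
Jigsaw puzzle (1000 pc) €19.56: toys and games → 4.75% → €0.93
Blazer €248.48: clothing and footwear → 0% + 4% surcharge = 4% → €9.94
Plush bear €15.21: toys and games → 4.75% → €0.72
Snow pants €174.71: clothing and footwear → 0% → €0.00
Subtotal = €758.65; tax = €21.46; total due = €780.11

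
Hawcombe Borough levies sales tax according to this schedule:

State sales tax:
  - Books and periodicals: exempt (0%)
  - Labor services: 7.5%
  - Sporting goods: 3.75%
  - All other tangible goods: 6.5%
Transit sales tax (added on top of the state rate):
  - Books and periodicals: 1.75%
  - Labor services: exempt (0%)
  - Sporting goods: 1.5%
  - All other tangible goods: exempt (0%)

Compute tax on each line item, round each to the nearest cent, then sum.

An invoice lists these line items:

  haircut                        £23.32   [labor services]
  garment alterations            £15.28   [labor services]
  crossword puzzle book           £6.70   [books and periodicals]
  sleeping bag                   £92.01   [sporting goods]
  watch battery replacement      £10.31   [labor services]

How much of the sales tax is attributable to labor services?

Haircut £23.32: labor services → 7.5% + 0% transit = 7.5% → £1.75
Garment alterations £15.28: labor services → 7.5% + 0% transit = 7.5% → £1.15
Watch battery replacement £10.31: labor services → 7.5% + 0% transit = 7.5% → £0.77
Tax on labor services = £1.75 + £1.15 + £0.77 = £3.67

£3.67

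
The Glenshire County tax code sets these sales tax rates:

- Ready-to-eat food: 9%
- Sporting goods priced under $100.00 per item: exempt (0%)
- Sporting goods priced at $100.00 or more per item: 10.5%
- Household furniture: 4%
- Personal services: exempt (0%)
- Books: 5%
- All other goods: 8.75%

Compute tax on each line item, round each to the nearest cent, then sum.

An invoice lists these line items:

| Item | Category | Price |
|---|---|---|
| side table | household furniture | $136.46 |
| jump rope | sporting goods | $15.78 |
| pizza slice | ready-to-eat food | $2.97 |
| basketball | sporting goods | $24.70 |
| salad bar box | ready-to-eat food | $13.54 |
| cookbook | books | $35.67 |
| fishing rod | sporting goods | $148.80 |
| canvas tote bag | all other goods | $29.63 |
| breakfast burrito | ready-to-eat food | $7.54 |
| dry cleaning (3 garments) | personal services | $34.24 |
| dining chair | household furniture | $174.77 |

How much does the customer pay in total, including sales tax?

$658.71

Side table $136.46: household furniture → 4% → $5.46
Jump rope $15.78: sporting goods, under $100.00 → 0% → $0.00
Pizza slice $2.97: ready-to-eat food → 9% → $0.27
Basketball $24.70: sporting goods, under $100.00 → 0% → $0.00
Salad bar box $13.54: ready-to-eat food → 9% → $1.22
Cookbook $35.67: books → 5% → $1.78
Fishing rod $148.80: sporting goods, $100.00 or more → 10.5% → $15.62
Canvas tote bag $29.63: all other goods → 8.75% → $2.59
Breakfast burrito $7.54: ready-to-eat food → 9% → $0.68
Dry cleaning (3 garments) $34.24: personal services → 0% → $0.00
Dining chair $174.77: household furniture → 4% → $6.99
Subtotal = $624.10; tax = $34.61; total due = $658.71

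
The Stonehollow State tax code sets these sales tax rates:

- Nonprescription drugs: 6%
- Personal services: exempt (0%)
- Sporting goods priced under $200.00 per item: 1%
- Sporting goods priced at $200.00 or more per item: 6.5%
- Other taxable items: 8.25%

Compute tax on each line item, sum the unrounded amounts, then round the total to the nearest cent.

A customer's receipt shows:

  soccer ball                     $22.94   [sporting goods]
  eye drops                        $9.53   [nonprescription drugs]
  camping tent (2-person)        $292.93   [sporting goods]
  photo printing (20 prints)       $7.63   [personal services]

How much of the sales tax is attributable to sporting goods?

$19.27

Soccer ball $22.94: sporting goods, under $200.00 → 1% → $0.2294
Camping tent (2-person) $292.93: sporting goods, $200.00 or more → 6.5% → $19.04045
Tax on sporting goods: unrounded sum = $19.26985 → $19.27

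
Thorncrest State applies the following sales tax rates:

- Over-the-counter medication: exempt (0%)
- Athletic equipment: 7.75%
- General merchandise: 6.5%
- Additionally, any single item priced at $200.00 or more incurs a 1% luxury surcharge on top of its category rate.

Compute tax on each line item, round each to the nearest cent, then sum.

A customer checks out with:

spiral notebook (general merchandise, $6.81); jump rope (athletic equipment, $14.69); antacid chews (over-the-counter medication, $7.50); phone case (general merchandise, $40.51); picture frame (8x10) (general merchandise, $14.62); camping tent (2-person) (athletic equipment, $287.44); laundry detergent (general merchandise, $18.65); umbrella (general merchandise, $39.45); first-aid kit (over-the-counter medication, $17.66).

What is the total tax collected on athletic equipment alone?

Jump rope $14.69: athletic equipment → 7.75% → $1.14
Camping tent (2-person) $287.44: athletic equipment → 7.75% + 1% surcharge = 8.75% → $25.15
Tax on athletic equipment = $1.14 + $25.15 = $26.29

$26.29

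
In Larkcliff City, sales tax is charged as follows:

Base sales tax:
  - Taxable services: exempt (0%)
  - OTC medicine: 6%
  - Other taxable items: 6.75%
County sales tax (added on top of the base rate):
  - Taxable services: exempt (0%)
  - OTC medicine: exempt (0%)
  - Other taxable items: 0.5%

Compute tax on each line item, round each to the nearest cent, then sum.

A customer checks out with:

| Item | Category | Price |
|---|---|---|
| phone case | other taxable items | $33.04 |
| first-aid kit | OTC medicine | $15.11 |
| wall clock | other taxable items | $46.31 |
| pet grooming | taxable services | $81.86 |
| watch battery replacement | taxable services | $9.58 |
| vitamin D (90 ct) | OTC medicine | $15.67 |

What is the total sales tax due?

Phone case $33.04: other taxable items → 6.75% + 0.5% county = 7.25% → $2.40
First-aid kit $15.11: OTC medicine → 6% + 0% county = 6% → $0.91
Wall clock $46.31: other taxable items → 6.75% + 0.5% county = 7.25% → $3.36
Pet grooming $81.86: taxable services → 0% + 0% county = 0% → $0.00
Watch battery replacement $9.58: taxable services → 0% + 0% county = 0% → $0.00
Vitamin D (90 ct) $15.67: OTC medicine → 6% + 0% county = 6% → $0.94
Total tax = $2.40 + $0.91 + $3.36 + $0.94 = $7.61

$7.61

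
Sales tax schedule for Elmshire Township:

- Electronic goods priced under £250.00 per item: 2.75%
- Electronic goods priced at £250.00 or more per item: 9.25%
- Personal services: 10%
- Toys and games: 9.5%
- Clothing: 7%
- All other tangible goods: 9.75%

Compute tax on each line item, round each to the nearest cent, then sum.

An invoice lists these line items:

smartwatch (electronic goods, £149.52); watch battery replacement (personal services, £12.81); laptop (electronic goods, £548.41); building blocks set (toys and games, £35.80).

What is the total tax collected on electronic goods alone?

Smartwatch £149.52: electronic goods, under £250.00 → 2.75% → £4.11
Laptop £548.41: electronic goods, £250.00 or more → 9.25% → £50.73
Tax on electronic goods = £4.11 + £50.73 = £54.84

£54.84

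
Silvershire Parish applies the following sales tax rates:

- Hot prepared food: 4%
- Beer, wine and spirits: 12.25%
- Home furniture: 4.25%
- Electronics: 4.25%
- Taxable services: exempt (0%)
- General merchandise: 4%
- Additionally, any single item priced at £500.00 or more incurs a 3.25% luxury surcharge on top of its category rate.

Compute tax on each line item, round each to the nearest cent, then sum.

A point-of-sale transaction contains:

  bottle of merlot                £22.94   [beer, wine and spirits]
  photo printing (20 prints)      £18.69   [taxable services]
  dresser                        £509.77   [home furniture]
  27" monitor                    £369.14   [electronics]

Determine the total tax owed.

£56.73

Bottle of merlot £22.94: beer, wine and spirits → 12.25% → £2.81
Photo printing (20 prints) £18.69: taxable services → 0% → £0.00
Dresser £509.77: home furniture → 4.25% + 3.25% surcharge = 7.5% → £38.23
27" monitor £369.14: electronics → 4.25% → £15.69
Total tax = £2.81 + £38.23 + £15.69 = £56.73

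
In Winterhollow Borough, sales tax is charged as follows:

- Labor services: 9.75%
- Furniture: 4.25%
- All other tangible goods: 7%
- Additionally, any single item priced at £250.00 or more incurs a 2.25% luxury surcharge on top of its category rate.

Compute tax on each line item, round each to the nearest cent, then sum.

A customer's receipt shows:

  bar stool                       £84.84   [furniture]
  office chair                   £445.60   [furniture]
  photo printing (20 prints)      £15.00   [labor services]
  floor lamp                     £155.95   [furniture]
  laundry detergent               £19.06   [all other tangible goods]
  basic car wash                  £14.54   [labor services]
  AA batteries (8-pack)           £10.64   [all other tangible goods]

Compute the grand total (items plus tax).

£789.78

Bar stool £84.84: furniture → 4.25% → £3.61
Office chair £445.60: furniture → 4.25% + 2.25% surcharge = 6.5% → £28.96
Photo printing (20 prints) £15.00: labor services → 9.75% → £1.46
Floor lamp £155.95: furniture → 4.25% → £6.63
Laundry detergent £19.06: all other tangible goods → 7% → £1.33
Basic car wash £14.54: labor services → 9.75% → £1.42
AA batteries (8-pack) £10.64: all other tangible goods → 7% → £0.74
Subtotal = £745.63; tax = £44.15; total due = £789.78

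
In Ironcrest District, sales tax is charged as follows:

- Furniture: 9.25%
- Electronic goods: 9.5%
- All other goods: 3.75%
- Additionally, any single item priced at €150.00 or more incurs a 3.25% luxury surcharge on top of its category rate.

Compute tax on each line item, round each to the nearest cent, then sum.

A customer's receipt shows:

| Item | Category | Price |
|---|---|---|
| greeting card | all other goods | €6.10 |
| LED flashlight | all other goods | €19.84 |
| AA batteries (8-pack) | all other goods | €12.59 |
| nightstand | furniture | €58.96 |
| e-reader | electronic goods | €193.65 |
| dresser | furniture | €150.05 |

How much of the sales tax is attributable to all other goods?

Greeting card €6.10: all other goods → 3.75% → €0.23
LED flashlight €19.84: all other goods → 3.75% → €0.74
AA batteries (8-pack) €12.59: all other goods → 3.75% → €0.47
Tax on all other goods = €0.23 + €0.74 + €0.47 = €1.44

€1.44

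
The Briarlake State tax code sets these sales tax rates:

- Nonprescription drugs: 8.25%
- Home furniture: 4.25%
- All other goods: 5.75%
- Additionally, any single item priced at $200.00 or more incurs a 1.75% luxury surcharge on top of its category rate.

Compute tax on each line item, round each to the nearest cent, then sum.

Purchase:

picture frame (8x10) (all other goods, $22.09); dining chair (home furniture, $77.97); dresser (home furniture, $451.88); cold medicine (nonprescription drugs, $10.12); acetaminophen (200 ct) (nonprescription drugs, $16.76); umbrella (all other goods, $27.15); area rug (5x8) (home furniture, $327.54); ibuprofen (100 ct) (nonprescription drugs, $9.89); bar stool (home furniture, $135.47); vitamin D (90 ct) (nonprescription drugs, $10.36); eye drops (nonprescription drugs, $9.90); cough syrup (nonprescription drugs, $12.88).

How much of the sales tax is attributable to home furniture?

$55.83

Dining chair $77.97: home furniture → 4.25% → $3.31
Dresser $451.88: home furniture → 4.25% + 1.75% surcharge = 6% → $27.11
Area rug (5x8) $327.54: home furniture → 4.25% + 1.75% surcharge = 6% → $19.65
Bar stool $135.47: home furniture → 4.25% → $5.76
Tax on home furniture = $3.31 + $27.11 + $19.65 + $5.76 = $55.83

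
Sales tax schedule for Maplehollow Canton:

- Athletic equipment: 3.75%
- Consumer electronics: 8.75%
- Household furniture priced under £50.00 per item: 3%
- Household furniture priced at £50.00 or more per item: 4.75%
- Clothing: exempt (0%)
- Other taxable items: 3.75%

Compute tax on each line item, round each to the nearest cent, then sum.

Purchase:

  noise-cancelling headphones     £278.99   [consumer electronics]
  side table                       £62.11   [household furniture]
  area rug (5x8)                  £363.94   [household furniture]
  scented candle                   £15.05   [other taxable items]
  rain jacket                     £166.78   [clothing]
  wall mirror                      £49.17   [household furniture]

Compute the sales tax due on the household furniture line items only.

£21.72

Side table £62.11: household furniture, £50.00 or more → 4.75% → £2.95
Area rug (5x8) £363.94: household furniture, £50.00 or more → 4.75% → £17.29
Wall mirror £49.17: household furniture, under £50.00 → 3% → £1.48
Tax on household furniture = £2.95 + £17.29 + £1.48 = £21.72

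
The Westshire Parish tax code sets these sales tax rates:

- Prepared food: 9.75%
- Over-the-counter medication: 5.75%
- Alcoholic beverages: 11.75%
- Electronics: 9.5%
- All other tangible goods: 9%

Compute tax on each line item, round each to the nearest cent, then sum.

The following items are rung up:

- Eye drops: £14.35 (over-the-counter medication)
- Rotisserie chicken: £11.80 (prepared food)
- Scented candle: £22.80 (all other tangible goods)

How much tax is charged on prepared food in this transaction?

£1.15

Rotisserie chicken £11.80: prepared food → 9.75% → £1.15
Tax on prepared food = £1.15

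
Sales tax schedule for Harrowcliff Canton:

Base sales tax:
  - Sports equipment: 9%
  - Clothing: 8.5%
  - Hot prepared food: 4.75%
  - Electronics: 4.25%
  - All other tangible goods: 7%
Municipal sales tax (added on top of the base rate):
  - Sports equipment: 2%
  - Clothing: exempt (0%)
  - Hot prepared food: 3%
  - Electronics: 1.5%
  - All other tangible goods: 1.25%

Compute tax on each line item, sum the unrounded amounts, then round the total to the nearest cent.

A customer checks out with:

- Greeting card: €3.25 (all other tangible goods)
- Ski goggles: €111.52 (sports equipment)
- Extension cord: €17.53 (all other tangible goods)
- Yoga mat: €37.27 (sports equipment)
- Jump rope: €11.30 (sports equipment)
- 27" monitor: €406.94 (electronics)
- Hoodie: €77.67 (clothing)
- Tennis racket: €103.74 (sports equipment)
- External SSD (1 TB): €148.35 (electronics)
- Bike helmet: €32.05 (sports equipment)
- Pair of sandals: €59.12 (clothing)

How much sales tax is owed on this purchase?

€77.82

Greeting card €3.25: all other tangible goods → 7% + 1.25% municipal = 8.25% → €0.268125
Ski goggles €111.52: sports equipment → 9% + 2% municipal = 11% → €12.2672
Extension cord €17.53: all other tangible goods → 7% + 1.25% municipal = 8.25% → €1.446225
Yoga mat €37.27: sports equipment → 9% + 2% municipal = 11% → €4.0997
Jump rope €11.30: sports equipment → 9% + 2% municipal = 11% → €1.243
27" monitor €406.94: electronics → 4.25% + 1.5% municipal = 5.75% → €23.39905
Hoodie €77.67: clothing → 8.5% + 0% municipal = 8.5% → €6.60195
Tennis racket €103.74: sports equipment → 9% + 2% municipal = 11% → €11.4114
External SSD (1 TB) €148.35: electronics → 4.25% + 1.5% municipal = 5.75% → €8.530125
Bike helmet €32.05: sports equipment → 9% + 2% municipal = 11% → €3.5255
Pair of sandals €59.12: clothing → 8.5% + 0% municipal = 8.5% → €5.0252
Unrounded tax sum = €77.817475 → €77.82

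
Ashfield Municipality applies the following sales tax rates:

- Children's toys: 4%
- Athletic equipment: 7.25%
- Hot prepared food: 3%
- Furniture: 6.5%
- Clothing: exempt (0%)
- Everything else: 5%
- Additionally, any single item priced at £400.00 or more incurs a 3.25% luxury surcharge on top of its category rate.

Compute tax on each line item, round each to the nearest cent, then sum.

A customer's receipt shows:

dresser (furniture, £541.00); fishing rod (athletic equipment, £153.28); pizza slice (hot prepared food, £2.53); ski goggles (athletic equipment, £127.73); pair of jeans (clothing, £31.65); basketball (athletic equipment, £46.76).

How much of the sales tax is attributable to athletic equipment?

£23.76

Fishing rod £153.28: athletic equipment → 7.25% → £11.11
Ski goggles £127.73: athletic equipment → 7.25% → £9.26
Basketball £46.76: athletic equipment → 7.25% → £3.39
Tax on athletic equipment = £11.11 + £9.26 + £3.39 = £23.76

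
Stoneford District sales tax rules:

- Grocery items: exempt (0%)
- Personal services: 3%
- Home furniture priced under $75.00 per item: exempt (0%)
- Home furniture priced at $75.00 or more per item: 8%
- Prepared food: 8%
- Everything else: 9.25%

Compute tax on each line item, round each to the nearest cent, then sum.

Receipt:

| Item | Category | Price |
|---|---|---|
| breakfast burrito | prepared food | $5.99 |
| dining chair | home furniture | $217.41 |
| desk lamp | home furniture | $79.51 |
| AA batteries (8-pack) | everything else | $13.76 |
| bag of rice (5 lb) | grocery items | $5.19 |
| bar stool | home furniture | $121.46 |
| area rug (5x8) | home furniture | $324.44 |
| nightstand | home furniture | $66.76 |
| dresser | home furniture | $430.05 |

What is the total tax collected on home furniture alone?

Dining chair $217.41: home furniture, $75.00 or more → 8% → $17.39
Desk lamp $79.51: home furniture, $75.00 or more → 8% → $6.36
Bar stool $121.46: home furniture, $75.00 or more → 8% → $9.72
Area rug (5x8) $324.44: home furniture, $75.00 or more → 8% → $25.96
Nightstand $66.76: home furniture, under $75.00 → 0% → $0.00
Dresser $430.05: home furniture, $75.00 or more → 8% → $34.40
Tax on home furniture = $17.39 + $6.36 + $9.72 + $25.96 + $0.00 + $34.40 = $93.83

$93.83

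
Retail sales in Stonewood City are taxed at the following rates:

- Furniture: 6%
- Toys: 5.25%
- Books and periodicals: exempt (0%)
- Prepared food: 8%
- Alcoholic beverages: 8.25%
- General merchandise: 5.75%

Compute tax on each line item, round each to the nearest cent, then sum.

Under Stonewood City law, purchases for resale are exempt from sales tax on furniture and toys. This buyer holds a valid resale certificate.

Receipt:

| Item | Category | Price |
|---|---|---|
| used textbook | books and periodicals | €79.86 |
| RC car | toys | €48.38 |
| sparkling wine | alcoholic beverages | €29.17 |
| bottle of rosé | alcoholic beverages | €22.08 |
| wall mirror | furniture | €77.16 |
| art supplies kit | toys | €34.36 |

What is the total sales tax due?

€4.23

Used textbook €79.86: books and periodicals → 0% → €0.00
RC car €48.38: toys, buyer-exempt → 0% → €0.00
Sparkling wine €29.17: alcoholic beverages → 8.25% → €2.41
Bottle of rosé €22.08: alcoholic beverages → 8.25% → €1.82
Wall mirror €77.16: furniture, buyer-exempt → 0% → €0.00
Art supplies kit €34.36: toys, buyer-exempt → 0% → €0.00
Total tax = €2.41 + €1.82 = €4.23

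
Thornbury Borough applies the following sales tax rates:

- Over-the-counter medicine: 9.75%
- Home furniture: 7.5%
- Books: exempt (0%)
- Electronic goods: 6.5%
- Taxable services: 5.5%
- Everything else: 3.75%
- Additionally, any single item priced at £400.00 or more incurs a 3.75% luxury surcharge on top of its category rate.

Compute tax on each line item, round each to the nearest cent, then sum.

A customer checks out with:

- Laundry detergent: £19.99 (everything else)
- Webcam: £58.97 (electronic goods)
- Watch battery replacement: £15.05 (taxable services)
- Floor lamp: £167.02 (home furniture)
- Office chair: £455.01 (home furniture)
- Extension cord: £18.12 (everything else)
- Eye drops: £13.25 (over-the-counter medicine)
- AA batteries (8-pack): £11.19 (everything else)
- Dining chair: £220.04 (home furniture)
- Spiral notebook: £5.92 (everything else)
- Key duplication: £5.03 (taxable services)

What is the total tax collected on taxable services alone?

Watch battery replacement £15.05: taxable services → 5.5% → £0.83
Key duplication £5.03: taxable services → 5.5% → £0.28
Tax on taxable services = £0.83 + £0.28 = £1.11

£1.11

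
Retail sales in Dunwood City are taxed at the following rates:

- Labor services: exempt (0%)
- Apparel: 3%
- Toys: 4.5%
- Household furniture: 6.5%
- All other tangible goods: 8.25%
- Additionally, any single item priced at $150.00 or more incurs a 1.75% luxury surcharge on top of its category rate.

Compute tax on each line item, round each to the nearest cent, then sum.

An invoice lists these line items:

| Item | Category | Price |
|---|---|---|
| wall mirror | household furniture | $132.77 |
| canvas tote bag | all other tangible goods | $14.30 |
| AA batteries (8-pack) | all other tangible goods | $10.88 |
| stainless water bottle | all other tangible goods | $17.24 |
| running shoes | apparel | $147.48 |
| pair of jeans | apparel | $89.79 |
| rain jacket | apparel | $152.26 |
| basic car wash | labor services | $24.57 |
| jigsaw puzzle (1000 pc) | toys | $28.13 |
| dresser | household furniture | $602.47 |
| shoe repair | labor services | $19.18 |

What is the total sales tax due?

Wall mirror $132.77: household furniture → 6.5% → $8.63
Canvas tote bag $14.30: all other tangible goods → 8.25% → $1.18
AA batteries (8-pack) $10.88: all other tangible goods → 8.25% → $0.90
Stainless water bottle $17.24: all other tangible goods → 8.25% → $1.42
Running shoes $147.48: apparel → 3% → $4.42
Pair of jeans $89.79: apparel → 3% → $2.69
Rain jacket $152.26: apparel → 3% + 1.75% surcharge = 4.75% → $7.23
Basic car wash $24.57: labor services → 0% → $0.00
Jigsaw puzzle (1000 pc) $28.13: toys → 4.5% → $1.27
Dresser $602.47: household furniture → 6.5% + 1.75% surcharge = 8.25% → $49.70
Shoe repair $19.18: labor services → 0% → $0.00
Total tax = $8.63 + $1.18 + $0.90 + $1.42 + $4.42 + $2.69 + $7.23 + $1.27 + $49.70 = $77.44

$77.44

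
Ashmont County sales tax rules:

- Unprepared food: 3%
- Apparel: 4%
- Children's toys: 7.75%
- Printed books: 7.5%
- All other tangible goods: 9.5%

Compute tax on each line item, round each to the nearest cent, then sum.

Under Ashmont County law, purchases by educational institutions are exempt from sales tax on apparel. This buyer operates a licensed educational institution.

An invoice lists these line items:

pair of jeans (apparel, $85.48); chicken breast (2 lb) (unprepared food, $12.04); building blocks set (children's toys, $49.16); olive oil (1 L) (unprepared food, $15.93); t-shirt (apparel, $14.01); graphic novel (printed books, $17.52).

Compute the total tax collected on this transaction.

$5.96

Pair of jeans $85.48: apparel, buyer-exempt → 0% → $0.00
Chicken breast (2 lb) $12.04: unprepared food → 3% → $0.36
Building blocks set $49.16: children's toys → 7.75% → $3.81
Olive oil (1 L) $15.93: unprepared food → 3% → $0.48
T-shirt $14.01: apparel, buyer-exempt → 0% → $0.00
Graphic novel $17.52: printed books → 7.5% → $1.31
Total tax = $0.36 + $3.81 + $0.48 + $1.31 = $5.96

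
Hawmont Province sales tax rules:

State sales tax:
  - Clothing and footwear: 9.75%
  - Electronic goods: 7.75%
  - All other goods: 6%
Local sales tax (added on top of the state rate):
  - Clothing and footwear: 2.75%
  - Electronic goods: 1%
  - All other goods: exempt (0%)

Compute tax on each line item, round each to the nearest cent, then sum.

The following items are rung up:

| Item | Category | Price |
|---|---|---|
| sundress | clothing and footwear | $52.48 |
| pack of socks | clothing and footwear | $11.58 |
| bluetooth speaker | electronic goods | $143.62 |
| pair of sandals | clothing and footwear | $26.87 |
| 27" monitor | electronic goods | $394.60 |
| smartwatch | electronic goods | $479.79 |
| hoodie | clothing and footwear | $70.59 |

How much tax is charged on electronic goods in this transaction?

Bluetooth speaker $143.62: electronic goods → 7.75% + 1% local = 8.75% → $12.57
27" monitor $394.60: electronic goods → 7.75% + 1% local = 8.75% → $34.53
Smartwatch $479.79: electronic goods → 7.75% + 1% local = 8.75% → $41.98
Tax on electronic goods = $12.57 + $34.53 + $41.98 = $89.08

$89.08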